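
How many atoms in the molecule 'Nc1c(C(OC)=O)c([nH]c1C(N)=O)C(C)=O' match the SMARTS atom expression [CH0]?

3

The query [CH0] means: aliphatic carbon with no attached hydrogen.
Check the 16 heavy atoms by environment: 1× n (aromatic, H1) → no; 4× c (aromatic, H0) → no; 3× C (H0) → match; 4× O (H0) → no; 2× C (H3) → no; 2× N (H2) → no.
That gives 3 matching atoms.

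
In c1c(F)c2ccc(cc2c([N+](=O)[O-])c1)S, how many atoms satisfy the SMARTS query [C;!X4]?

The query [C;!X4] means: aliphatic carbon that does not have four total connections.
Check the 15 heavy atoms by environment: 10× c (aromatic, X3) → no; 1× S (X2) → no; 1× F (X1) → no; 1× N (charge +1, X3) → no; 1× O (charge -1, X1) → no; 1× O (X1) → no.
No environment satisfies the query, so 0 matching atoms.

0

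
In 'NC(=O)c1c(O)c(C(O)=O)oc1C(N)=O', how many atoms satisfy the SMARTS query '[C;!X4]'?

3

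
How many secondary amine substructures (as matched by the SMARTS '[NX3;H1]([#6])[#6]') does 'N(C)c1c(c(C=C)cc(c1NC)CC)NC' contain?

[NX3;H1]([#6])[#6] is the SMARTS for a secondary amine: a trivalent nitrogen with one H, bonded to two carbons.
The molecule carries 3 separate instances of an N-methylamino group (-NHCH3) meeting every constraint; each maps to a distinct set of atoms, giving 3 matches.

3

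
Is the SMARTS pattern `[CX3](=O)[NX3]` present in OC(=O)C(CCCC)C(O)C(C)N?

No

The pattern [CX3](=O)[NX3] describes a carbonyl carbon bonded to a trivalent nitrogen — an amide.
The closest candidate here is a primary amino group (-NH2), but the -NH2 is not attached to a carbonyl carbon. No other fragment satisfies the full query, so there is no match.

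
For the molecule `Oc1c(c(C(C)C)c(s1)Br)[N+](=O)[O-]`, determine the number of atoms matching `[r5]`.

5

The query [r5] means: r5 matches atoms in a five-membered ring.
Check the 13 heavy atoms by environment: 1× s (aromatic, in 5-ring) → match; 4× c (aromatic, in 5-ring) → match; 3× C (acyclic) → no; 1× N (charge +1, acyclic) → no; 1× O (charge -1, acyclic) → no; 2× O (acyclic) → no; 1× Br (acyclic) → no.
Summing the matching environments: 1 + 4 = 5 matching atoms.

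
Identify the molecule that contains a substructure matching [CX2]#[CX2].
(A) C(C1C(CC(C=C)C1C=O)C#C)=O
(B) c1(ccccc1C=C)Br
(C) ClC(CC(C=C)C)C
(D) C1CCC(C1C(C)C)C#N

A

[CX2]#[CX2] describes a carbon-carbon triple bond (an alkyne).
(A) contains an ethynyl group (-C#CH), which satisfies every atom and bond constraint.
(B) has a vinyl group (-CH=CH2) but the C=C is a double bond; both carbons are CX3, not CX2.
(C) has a vinyl group (-CH=CH2) but the C=C is a double bond; both carbons are CX3, not CX2.
(D) has a nitrile (-C#N) but the triple bond is C#N, not C#C.
So the answer is (A).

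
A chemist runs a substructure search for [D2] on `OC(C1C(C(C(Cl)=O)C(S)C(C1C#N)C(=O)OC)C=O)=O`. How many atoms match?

3

The query [D2] means: atom with exactly two heavy-atom neighbours.
Check the 21 heavy atoms by environment: 9× C (D3) → no; 5× O (D1) → no; 1× Cl (D1) → no; 2× C (D2) → match; 1× S (D1) → no; 1× O (D2) → match; 1× C (D1) → no; 1× N (D1) → no.
Summing the matching environments: 2 + 1 = 3 matching atoms.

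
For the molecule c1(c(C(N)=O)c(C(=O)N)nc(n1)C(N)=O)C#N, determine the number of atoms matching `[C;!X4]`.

Check the 17 heavy atoms by environment: 2× n (aromatic, X2) → no; 4× c (aromatic, X3) → no; 3× C (X3) → match; 3× O (X1) → no; 3× N (X3) → no; 1× C (X2) → match; 1× N (X1) → no.
Summing the matching environments: 3 + 1 = 4 matching atoms.

4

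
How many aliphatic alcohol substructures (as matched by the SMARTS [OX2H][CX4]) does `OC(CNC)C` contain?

1

[OX2H][CX4] is the SMARTS for an aliphatic alcohol: a hydroxyl oxygen bound to an sp3 (X4) carbon.
Exactly one fragment in the molecule meets all constraints, giving 1 match.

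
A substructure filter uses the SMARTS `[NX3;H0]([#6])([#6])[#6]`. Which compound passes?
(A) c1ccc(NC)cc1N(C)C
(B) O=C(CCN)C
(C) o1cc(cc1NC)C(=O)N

[NX3;H0]([#6])([#6])[#6] describes a trivalent nitrogen with no H, bonded to three carbons (a tertiary amine).
(A) contains a dimethylamino group (-N(CH3)2), which satisfies every atom and bond constraint.
(B) has a primary amino group (-NH2) but the nitrogen has H2, not H0 with three carbons.
(C) has an N-methylamino group (-NHCH3) but the nitrogen still has one H (H1), not H0.
So the answer is (A).

A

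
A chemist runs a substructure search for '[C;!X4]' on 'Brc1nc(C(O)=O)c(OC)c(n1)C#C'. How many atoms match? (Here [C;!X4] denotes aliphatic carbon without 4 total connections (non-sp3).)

3

The query [C;!X4] means: aliphatic carbon that does not have four total connections.
Check the 14 heavy atoms by environment: 2× n (aromatic, X2) → no; 4× c (aromatic, X3) → no; 2× O (X2) → no; 1× C (X4) → no; 1× C (X3) → match; 1× O (X1) → no; 2× C (X2) → match; 1× Br (X1) → no.
Summing the matching environments: 1 + 2 = 3 matching atoms.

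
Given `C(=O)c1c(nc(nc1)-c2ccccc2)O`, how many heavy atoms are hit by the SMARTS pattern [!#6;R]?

2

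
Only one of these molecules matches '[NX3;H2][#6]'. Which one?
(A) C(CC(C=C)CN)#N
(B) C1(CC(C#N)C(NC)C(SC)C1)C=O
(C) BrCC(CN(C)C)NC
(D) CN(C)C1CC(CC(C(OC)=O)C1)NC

[NX3;H2][#6] describes a trivalent nitrogen with two H attached to carbon (a primary amine).
(A) contains a primary amino group (-NH2), which satisfies every atom and bond constraint.
(B) has a nitrile (-C#N) but the nitrogen is NX1 (triple-bonded), not NX3 with two H.
(C) has a dimethylamino group (-N(CH3)2) but the nitrogen has H0, not H2.
(D) has a dimethylamino group (-N(CH3)2) but the nitrogen has H0, not H2.
So the answer is (A).

A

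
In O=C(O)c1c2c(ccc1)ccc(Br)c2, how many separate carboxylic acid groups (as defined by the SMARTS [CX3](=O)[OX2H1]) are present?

1

[CX3](=O)[OX2H1] is the SMARTS for a carboxylic acid: an sp2 carbon double-bonded to O and single-bonded to an -OH oxygen.
Exactly one fragment in the molecule meets all constraints, giving 1 match.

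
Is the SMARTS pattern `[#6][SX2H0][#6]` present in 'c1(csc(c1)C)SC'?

Yes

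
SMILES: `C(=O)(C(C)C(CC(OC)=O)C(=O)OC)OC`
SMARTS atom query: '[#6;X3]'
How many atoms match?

3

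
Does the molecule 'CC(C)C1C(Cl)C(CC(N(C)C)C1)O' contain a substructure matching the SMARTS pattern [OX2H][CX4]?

The pattern [OX2H][CX4] describes a hydroxyl oxygen bound to an sp3 (X4) carbon — an aliphatic alcohol.
The molecule carries a hydroxyl group (-OH), whose atoms satisfy every constraint of the query, so the pattern matches.

Yes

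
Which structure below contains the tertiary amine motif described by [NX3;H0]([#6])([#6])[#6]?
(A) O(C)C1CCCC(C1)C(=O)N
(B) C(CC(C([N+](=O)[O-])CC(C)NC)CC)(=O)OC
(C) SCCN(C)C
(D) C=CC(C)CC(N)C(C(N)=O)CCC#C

C

[NX3;H0]([#6])([#6])[#6] describes a trivalent nitrogen with no H, bonded to three carbons (a tertiary amine).
(A) has a primary amide (-C(=O)NH2) but the amide nitrogen has H2 and only one carbon neighbour.
(B) has an N-methylamino group (-NHCH3) but the nitrogen still has one H (H1), not H0.
(C) contains a dimethylamino group (-N(CH3)2), which satisfies every atom and bond constraint.
(D) has a primary amide (-C(=O)NH2) but the amide nitrogen has H2 and only one carbon neighbour.
So the answer is (C).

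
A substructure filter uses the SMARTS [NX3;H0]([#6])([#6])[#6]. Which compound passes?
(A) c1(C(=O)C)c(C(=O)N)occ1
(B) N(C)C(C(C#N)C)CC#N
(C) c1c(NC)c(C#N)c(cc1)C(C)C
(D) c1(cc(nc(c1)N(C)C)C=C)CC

D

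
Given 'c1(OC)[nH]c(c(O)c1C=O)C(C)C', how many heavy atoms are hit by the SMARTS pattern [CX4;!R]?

Check the 13 heavy atoms by environment: 1× n (aromatic, X3, in 5-ring) → no; 4× c (aromatic, X3, in 5-ring) → no; 4× C (X4, acyclic) → match; 2× O (X2, acyclic) → no; 1× C (X3, acyclic) → no; 1× O (X1, acyclic) → no.
That gives 4 matching atoms.

4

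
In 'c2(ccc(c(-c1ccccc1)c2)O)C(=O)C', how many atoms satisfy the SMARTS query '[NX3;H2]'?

0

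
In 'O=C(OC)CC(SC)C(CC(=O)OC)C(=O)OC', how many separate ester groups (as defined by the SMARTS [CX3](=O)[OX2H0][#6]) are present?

[CX3](=O)[OX2H0][#6] is the SMARTS for an ester: a carbonyl carbon bonded to an oxygen that is itself bonded to carbon (no H on that O).
The molecule carries 3 separate instances of a methyl-ester group (-C(=O)OCH3) meeting every constraint; each maps to a distinct set of atoms, giving 3 matches.

3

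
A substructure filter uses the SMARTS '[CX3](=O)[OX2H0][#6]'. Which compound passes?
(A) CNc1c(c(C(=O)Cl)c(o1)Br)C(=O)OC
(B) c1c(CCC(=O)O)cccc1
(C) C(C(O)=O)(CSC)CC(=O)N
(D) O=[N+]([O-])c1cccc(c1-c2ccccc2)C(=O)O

A

[CX3](=O)[OX2H0][#6] describes a carbonyl carbon bonded to an oxygen that is itself bonded to carbon (no H on that O) (an ester).
(A) contains a methyl-ester group (-C(=O)OCH3), which satisfies every atom and bond constraint.
(B) has a carboxylic acid group (-C(=O)OH) but the singly-bonded O carries H (OX2H1, not H0).
(C) has a carboxylic acid group (-C(=O)OH) but the singly-bonded O carries H (OX2H1, not H0).
(D) has a carboxylic acid group (-C(=O)OH) but the singly-bonded O carries H (OX2H1, not H0).
So the answer is (A).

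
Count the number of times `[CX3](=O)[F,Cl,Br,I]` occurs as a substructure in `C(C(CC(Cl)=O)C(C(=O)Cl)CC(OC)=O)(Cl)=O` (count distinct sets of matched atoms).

[CX3](=O)[F,Cl,Br,I] is the SMARTS for an acyl halide: a carbonyl carbon bonded to a halogen.
The molecule carries 3 separate instances of an acyl chloride (-C(=O)Cl) meeting every constraint; each maps to a distinct set of atoms, giving 3 matches.

3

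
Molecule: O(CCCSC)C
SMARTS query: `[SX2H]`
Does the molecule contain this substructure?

No

The pattern [SX2H] describes an aliphatic sulfur with two connections, one being H — a thiol.
The closest candidate here is a methylthio ether (-SCH3), but the sulfur has H0 (bonded to two carbons), not H1. No other fragment satisfies the full query, so there is no match.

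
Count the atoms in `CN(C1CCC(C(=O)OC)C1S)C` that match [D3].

Check the 13 heavy atoms by environment: 2× C (D2) → no; 4× C (D3) → match; 1× S (D1) → no; 1× N (D3) → match; 3× C (D1) → no; 1× O (D1) → no; 1× O (D2) → no.
Summing the matching environments: 4 + 1 = 5 matching atoms.

5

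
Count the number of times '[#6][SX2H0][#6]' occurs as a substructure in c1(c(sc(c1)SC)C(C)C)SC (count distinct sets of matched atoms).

[#6][SX2H0][#6] is the SMARTS for a thioether: an aliphatic sulfur bridging two carbons with no H on the sulfur.
The molecule carries 2 separate instances of a methylthio ether (-SCH3) meeting every constraint; each maps to a distinct set of atoms, giving 2 matches.

2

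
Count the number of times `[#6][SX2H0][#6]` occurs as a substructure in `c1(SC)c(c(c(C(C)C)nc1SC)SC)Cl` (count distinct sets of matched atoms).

3

[#6][SX2H0][#6] is the SMARTS for a thioether: an aliphatic sulfur bridging two carbons with no H on the sulfur.
The molecule carries 3 separate instances of a methylthio ether (-SCH3) meeting every constraint; each maps to a distinct set of atoms, giving 3 matches.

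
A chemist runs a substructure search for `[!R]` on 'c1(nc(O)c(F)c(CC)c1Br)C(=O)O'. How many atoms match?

Check the 14 heavy atoms by environment: 1× n (aromatic, in 6-ring) → no; 5× c (aromatic, in 6-ring) → no; 3× C (acyclic) → match; 3× O (acyclic) → match; 1× Br (acyclic) → match; 1× F (acyclic) → match.
Summing the matching environments: 3 + 3 + 1 + 1 = 8 matching atoms.

8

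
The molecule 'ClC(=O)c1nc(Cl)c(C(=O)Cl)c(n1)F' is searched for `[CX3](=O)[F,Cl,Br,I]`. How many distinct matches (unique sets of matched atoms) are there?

[CX3](=O)[F,Cl,Br,I] is the SMARTS for an acyl halide: a carbonyl carbon bonded to a halogen.
The molecule carries 2 separate instances of an acyl chloride (-C(=O)Cl) meeting every constraint; each maps to a distinct set of atoms, giving 2 matches.

2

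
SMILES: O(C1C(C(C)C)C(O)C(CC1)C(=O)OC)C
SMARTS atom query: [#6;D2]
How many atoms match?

2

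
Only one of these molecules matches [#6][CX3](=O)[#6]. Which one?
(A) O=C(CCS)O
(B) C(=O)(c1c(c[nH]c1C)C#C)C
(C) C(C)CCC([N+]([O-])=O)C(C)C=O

B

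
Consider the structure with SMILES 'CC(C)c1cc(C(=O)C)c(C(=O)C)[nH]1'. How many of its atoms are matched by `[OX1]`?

The query [OX1] means: aliphatic oxygen with one total connection — typically a carbonyl =O or an oxide.
Check the 14 heavy atoms by environment: 1× n (aromatic, X3) → no; 4× c (aromatic, X3) → no; 2× C (X3) → no; 2× O (X1) → match; 5× C (X4) → no.
That gives 2 matching atoms.

2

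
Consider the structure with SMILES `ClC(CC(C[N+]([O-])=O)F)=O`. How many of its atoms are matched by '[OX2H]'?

Check the 10 heavy atoms by environment: 2× C (H2, X4) → no; 1× C (H1, X4) → no; 1× C (H0, X3) → no; 2× O (H0, X1) → no; 1× Cl (H0, X1) → no; 1× F (H0, X1) → no; 1× N (charge +1, H0, X3) → no; 1× O (charge -1, H0, X1) → no.
No environment satisfies the query, so 0 matching atoms.

0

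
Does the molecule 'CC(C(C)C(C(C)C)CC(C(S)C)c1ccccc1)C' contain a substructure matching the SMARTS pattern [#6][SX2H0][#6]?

The pattern [#6][SX2H0][#6] describes an aliphatic sulfur bridging two carbons with no H on the sulfur — a thioether.
The closest candidate here is a thiol (-SH), but the sulfur has H1, not H0 bridging two carbons. No other fragment satisfies the full query, so there is no match.

No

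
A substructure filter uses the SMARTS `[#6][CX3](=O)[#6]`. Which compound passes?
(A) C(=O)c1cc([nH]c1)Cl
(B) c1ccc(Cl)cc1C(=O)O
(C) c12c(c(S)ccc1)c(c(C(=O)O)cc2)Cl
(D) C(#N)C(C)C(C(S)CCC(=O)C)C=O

D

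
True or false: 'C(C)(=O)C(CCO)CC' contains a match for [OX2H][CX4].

True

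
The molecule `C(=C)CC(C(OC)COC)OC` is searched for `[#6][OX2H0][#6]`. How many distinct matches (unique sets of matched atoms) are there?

3

[#6][OX2H0][#6] is the SMARTS for an ether: an aliphatic oxygen bridging two carbons with no H on the oxygen.
The molecule carries 3 separate instances of a methoxy ether (-OCH3) meeting every constraint; each maps to a distinct set of atoms, giving 3 matches.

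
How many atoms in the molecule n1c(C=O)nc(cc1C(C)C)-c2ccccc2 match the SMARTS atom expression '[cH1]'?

6

The query [cH1] means: aromatic carbon bearing exactly one hydrogen.
Check the 17 heavy atoms by environment: 2× n (aromatic, H0) → no; 4× c (aromatic, H0) → no; 6× c (aromatic, H1) → match; 2× C (H1) → no; 2× C (H3) → no; 1× O (H0) → no.
That gives 6 matching atoms.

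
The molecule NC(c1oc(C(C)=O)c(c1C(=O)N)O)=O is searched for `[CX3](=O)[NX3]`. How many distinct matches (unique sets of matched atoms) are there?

2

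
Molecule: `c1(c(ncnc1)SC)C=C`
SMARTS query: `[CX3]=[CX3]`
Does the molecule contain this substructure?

Yes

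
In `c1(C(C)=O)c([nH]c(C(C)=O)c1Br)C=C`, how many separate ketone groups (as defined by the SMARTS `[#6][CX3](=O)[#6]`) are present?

2

[#6][CX3](=O)[#6] is the SMARTS for a ketone: a carbonyl carbon (no H) flanked by two carbons.
The molecule carries 2 separate instances of an acetyl/ketone group (-C(=O)CH3) meeting every constraint; each maps to a distinct set of atoms, giving 2 matches.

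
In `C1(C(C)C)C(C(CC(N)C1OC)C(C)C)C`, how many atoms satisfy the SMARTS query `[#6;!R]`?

8

The query [#6;!R] means: carbon not in any ring.
Check the 16 heavy atoms by environment: 6× C (in 6-ring) → no; 1× O (acyclic) → no; 8× C (acyclic) → match; 1× N (acyclic) → no.
That gives 8 matching atoms.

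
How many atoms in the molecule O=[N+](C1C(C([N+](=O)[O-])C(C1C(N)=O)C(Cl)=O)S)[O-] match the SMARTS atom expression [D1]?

The query [D1] means: atom with exactly one heavy-atom neighbour (degree 1).
Check the 18 heavy atoms by environment: 7× C (D3) → no; 2× N (charge +1, D3) → no; 2× O (charge -1, D1) → match; 4× O (D1) → match; 1× S (D1) → match; 1× Cl (D1) → match; 1× N (D1) → match.
Summing the matching environments: 2 + 4 + 1 + 1 + 1 = 9 matching atoms.

9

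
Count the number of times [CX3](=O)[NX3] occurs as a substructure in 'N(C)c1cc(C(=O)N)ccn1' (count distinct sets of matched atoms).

1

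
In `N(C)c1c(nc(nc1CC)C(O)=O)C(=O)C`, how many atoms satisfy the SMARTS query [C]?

6

The query [C] means: uppercase C matches aliphatic (non-aromatic) carbon only.
Check the 16 heavy atoms by environment: 2× n (aromatic) → no; 4× c (aromatic) → no; 6× C → match; 3× O → no; 1× N → no.
That gives 6 matching atoms.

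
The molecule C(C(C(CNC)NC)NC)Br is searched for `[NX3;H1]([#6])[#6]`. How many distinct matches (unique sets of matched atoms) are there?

3

[NX3;H1]([#6])[#6] is the SMARTS for a secondary amine: a trivalent nitrogen with one H, bonded to two carbons.
The molecule carries 3 separate instances of an N-methylamino group (-NHCH3) meeting every constraint; each maps to a distinct set of atoms, giving 3 matches.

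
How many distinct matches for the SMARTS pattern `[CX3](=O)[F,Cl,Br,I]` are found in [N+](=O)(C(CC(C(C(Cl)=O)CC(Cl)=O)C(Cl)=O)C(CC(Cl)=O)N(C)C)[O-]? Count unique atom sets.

[CX3](=O)[F,Cl,Br,I] is the SMARTS for an acyl halide: a carbonyl carbon bonded to a halogen.
The molecule carries 4 separate instances of an acyl chloride (-C(=O)Cl) meeting every constraint; each maps to a distinct set of atoms, giving 4 matches.

4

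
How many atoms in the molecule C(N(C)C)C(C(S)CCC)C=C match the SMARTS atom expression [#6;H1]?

The query [#6;H1] means: any carbon bearing exactly one hydrogen.
Check the 12 heavy atoms by environment: 4× C (H2) → no; 3× C (H1) → match; 3× C (H3) → no; 1× S (H1) → no; 1× N (H0) → no.
That gives 3 matching atoms.

3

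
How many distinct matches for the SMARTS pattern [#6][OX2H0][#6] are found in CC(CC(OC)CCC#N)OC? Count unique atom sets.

[#6][OX2H0][#6] is the SMARTS for an ether: an aliphatic oxygen bridging two carbons with no H on the oxygen.
The molecule carries 2 separate instances of a methoxy ether (-OCH3) meeting every constraint; each maps to a distinct set of atoms, giving 2 matches.

2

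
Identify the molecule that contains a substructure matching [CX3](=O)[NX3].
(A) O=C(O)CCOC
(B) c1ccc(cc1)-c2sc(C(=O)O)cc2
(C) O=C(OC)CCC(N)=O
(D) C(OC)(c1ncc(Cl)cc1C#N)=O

C

[CX3](=O)[NX3] describes a carbonyl carbon bonded to a trivalent nitrogen (an amide).
(A) has a carboxylic acid group (-C(=O)OH) but the carbonyl is bonded to O, not to an NX3 nitrogen.
(B) has a carboxylic acid group (-C(=O)OH) but the carbonyl is bonded to O, not to an NX3 nitrogen.
(C) contains a primary amide (-C(=O)NH2), which satisfies every atom and bond constraint.
(D) has a methyl-ester group (-C(=O)OCH3) but the carbonyl is bonded to O, not to an NX3 nitrogen.
So the answer is (C).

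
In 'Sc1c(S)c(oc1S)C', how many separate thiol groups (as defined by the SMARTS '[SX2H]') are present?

3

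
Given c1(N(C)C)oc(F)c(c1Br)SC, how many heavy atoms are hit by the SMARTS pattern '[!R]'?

7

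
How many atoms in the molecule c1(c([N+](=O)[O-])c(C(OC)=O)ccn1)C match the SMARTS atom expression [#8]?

4

The query [#8] means: #8 matches any oxygen atom.
Check the 14 heavy atoms by environment: 1× n (aromatic) → no; 5× c (aromatic) → no; 1× N (charge +1) → no; 1× O (charge -1) → match; 3× O → match; 3× C → no.
Summing the matching environments: 1 + 3 = 4 matching atoms.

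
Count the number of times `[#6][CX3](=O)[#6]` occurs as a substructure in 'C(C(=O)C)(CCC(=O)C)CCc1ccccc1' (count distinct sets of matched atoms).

[#6][CX3](=O)[#6] is the SMARTS for a ketone: a carbonyl carbon (no H) flanked by two carbons.
The molecule carries 2 separate instances of an acetyl/ketone group (-C(=O)CH3) meeting every constraint; each maps to a distinct set of atoms, giving 2 matches.

2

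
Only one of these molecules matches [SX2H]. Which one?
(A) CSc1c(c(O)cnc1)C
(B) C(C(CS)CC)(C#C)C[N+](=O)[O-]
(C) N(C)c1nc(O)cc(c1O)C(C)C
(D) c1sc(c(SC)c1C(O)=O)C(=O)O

B

[SX2H] describes an aliphatic sulfur with two connections, one being H (a thiol).
(A) has a hydroxyl group (-OH) but it is an -OH, not an -SH.
(B) contains a thiol (-SH), which satisfies every atom and bond constraint.
(C) has a hydroxyl group (-OH) but it is an -OH, not an -SH.
(D) has a methylthio ether (-SCH3) but the sulfur has H0 (bonded to two carbons), not H1.
So the answer is (B).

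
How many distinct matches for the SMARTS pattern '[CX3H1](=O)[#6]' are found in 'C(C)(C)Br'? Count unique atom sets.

0

[CX3H1](=O)[#6] is the SMARTS for an aldehyde: an sp2 carbon with one H, double-bonded to O and single-bonded to carbon.
No fragment in the molecule satisfies every constraint, giving 0 matches.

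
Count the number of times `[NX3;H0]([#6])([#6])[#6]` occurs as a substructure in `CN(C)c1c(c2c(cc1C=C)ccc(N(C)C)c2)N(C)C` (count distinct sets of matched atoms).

3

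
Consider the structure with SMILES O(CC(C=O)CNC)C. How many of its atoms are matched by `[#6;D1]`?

2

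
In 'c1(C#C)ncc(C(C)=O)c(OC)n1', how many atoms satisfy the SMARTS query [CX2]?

2

The query [CX2] means: C with X2: aliphatic carbon with exactly 2 total connections.
Check the 13 heavy atoms by environment: 2× n (aromatic, X2) → no; 4× c (aromatic, X3) → no; 1× C (X3) → no; 1× O (X1) → no; 2× C (X4) → no; 1× O (X2) → no; 2× C (X2) → match.
That gives 2 matching atoms.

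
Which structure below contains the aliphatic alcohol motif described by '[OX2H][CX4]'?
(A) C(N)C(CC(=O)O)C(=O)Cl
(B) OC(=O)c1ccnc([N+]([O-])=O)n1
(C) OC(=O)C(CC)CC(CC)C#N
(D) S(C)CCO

D

[OX2H][CX4] describes a hydroxyl oxygen bound to an sp3 (X4) carbon (an aliphatic alcohol).
(A) has a carboxylic acid group (-C(=O)OH) but the -OH is on a CX3 carbonyl carbon, not a CX4 carbon.
(B) has a carboxylic acid group (-C(=O)OH) but the -OH is on a CX3 carbonyl carbon, not a CX4 carbon.
(C) has a carboxylic acid group (-C(=O)OH) but the -OH is on a CX3 carbonyl carbon, not a CX4 carbon.
(D) contains a hydroxyl group (-OH), which satisfies every atom and bond constraint.
So the answer is (D).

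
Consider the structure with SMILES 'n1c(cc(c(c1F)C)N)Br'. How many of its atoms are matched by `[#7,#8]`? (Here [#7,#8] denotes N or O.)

The query [#7,#8] means: nitrogen or oxygen (comma = OR).
Check the 10 heavy atoms by environment: 1× n (aromatic) → match; 5× c (aromatic) → no; 1× C → no; 1× Br → no; 1× F → no; 1× N → match.
Summing the matching environments: 1 + 1 = 2 matching atoms.

2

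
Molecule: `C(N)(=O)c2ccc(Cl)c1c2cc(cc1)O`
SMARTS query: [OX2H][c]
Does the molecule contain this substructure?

Yes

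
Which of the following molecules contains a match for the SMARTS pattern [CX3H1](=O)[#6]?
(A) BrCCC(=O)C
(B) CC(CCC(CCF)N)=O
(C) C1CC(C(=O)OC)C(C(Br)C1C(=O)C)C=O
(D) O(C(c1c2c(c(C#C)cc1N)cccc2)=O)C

[CX3H1](=O)[#6] describes an sp2 carbon with one H, double-bonded to O and single-bonded to carbon (an aldehyde).
(A) has an acetyl/ketone group (-C(=O)CH3) but the carbonyl carbon has H0 (two carbon neighbours), not H1.
(B) has an acetyl/ketone group (-C(=O)CH3) but the carbonyl carbon has H0 (two carbon neighbours), not H1.
(C) contains an aldehyde (-CHO), which satisfies every atom and bond constraint.
(D) has a methyl-ester group (-C(=O)OCH3) but the carbonyl carbon has H0, not H1.
So the answer is (C).

C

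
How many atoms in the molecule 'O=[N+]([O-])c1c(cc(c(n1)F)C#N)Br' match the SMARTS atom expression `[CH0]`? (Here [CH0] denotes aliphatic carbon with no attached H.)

1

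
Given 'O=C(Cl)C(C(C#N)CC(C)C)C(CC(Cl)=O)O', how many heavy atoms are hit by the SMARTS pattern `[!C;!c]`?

6

The query [!C;!c] means: neither aliphatic nor aromatic carbon — same as [!#6].
Check the 17 heavy atoms by environment: 11× C → no; 1× N → match; 3× O → match; 2× Cl → match.
Summing the matching environments: 1 + 3 + 2 = 6 matching atoms.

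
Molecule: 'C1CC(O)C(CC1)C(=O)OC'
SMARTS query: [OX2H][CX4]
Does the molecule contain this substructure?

Yes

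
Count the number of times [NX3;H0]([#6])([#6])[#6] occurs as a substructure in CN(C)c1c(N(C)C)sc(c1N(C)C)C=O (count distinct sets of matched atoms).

[NX3;H0]([#6])([#6])[#6] is the SMARTS for a tertiary amine: a trivalent nitrogen with no H, bonded to three carbons.
The molecule carries 3 separate instances of a dimethylamino group (-N(CH3)2) meeting every constraint; each maps to a distinct set of atoms, giving 3 matches.

3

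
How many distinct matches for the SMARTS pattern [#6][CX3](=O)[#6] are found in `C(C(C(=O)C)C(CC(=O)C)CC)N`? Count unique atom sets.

[#6][CX3](=O)[#6] is the SMARTS for a ketone: a carbonyl carbon (no H) flanked by two carbons.
The molecule carries 2 separate instances of an acetyl/ketone group (-C(=O)CH3) meeting every constraint; each maps to a distinct set of atoms, giving 2 matches.

2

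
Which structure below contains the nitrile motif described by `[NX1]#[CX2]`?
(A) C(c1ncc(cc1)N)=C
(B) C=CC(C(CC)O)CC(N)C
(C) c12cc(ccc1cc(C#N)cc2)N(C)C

[NX1]#[CX2] describes a nitrogen triple-bonded to a two-connected carbon (a nitrile).
(A) has a primary amino group (-NH2) but the nitrogen is NX3 (three connections), not NX1 triple-bonded.
(B) has a primary amino group (-NH2) but the nitrogen is NX3 (three connections), not NX1 triple-bonded.
(C) contains a nitrile (-C#N), which satisfies every atom and bond constraint.
So the answer is (C).

C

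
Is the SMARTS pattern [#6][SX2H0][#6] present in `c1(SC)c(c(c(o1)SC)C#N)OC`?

The pattern [#6][SX2H0][#6] describes an aliphatic sulfur bridging two carbons with no H on the sulfur — a thioether.
The molecule carries a methylthio ether (-SCH3), whose atoms satisfy every constraint of the query, so the pattern matches.

Yes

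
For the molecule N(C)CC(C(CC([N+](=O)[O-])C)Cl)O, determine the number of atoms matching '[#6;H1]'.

The query [#6;H1] means: any carbon bearing exactly one hydrogen.
Check the 13 heavy atoms by environment: 2× C (H3) → no; 3× C (H1) → match; 2× C (H2) → no; 1× N (charge +1, H0) → no; 1× O (charge -1, H0) → no; 1× O (H0) → no; 1× N (H1) → no; 1× O (H1) → no; 1× Cl (H0) → no.
That gives 3 matching atoms.

3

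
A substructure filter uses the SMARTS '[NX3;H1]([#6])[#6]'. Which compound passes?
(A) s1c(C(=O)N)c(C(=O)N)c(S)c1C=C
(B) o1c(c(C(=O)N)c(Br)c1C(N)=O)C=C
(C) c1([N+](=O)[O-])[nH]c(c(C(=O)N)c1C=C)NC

C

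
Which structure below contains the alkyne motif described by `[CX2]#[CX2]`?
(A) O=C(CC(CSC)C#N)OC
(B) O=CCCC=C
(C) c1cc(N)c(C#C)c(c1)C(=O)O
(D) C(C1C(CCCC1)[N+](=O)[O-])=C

C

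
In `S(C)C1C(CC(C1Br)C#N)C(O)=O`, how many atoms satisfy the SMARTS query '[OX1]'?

1

Check the 13 heavy atoms by environment: 6× C (X4) → no; 1× S (X2) → no; 1× C (X3) → no; 1× O (X1) → match; 1× O (X2) → no; 1× Br (X1) → no; 1× C (X2) → no; 1× N (X1) → no.
That gives 1 matching atom.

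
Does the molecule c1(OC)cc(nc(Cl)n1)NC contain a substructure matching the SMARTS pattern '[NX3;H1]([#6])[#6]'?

Yes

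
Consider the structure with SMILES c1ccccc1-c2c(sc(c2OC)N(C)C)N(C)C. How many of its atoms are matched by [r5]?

The query [r5] means: r5 matches atoms in a five-membered ring.
Check the 19 heavy atoms by environment: 1× s (aromatic, in 5-ring) → match; 4× c (aromatic, in 5-ring) → match; 2× N (acyclic) → no; 5× C (acyclic) → no; 1× O (acyclic) → no; 6× c (aromatic, in 6-ring) → no.
Summing the matching environments: 1 + 4 = 5 matching atoms.

5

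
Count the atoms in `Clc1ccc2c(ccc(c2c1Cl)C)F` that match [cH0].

The query [cH0] means: aromatic carbon with no attached hydrogen (substituted or ring-fusion).
Check the 14 heavy atoms by environment: 6× c (aromatic, H0) → match; 4× c (aromatic, H1) → no; 2× Cl (H0) → no; 1× C (H3) → no; 1× F (H0) → no.
That gives 6 matching atoms.

6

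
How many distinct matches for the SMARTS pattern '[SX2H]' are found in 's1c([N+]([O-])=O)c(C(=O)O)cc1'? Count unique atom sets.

0

[SX2H] is the SMARTS for a thiol: an aliphatic sulfur with two connections, one being H.
No fragment in the molecule satisfies every constraint, giving 0 matches.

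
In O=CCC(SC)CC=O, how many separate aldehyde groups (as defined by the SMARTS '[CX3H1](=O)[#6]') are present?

2

[CX3H1](=O)[#6] is the SMARTS for an aldehyde: an sp2 carbon with one H, double-bonded to O and single-bonded to carbon.
The molecule carries 2 separate instances of an aldehyde (-CHO) meeting every constraint; each maps to a distinct set of atoms, giving 2 matches.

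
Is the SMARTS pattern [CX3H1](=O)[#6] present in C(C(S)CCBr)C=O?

Yes

The pattern [CX3H1](=O)[#6] describes an sp2 carbon with one H, double-bonded to O and single-bonded to carbon — an aldehyde.
The molecule carries an aldehyde (-CHO), whose atoms satisfy every constraint of the query, so the pattern matches.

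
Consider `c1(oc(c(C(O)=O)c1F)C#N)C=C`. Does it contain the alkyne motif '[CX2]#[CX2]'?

No

The pattern [CX2]#[CX2] describes a carbon-carbon triple bond — an alkyne.
The closest candidate here is a vinyl group (-CH=CH2), but the C=C is a double bond; both carbons are CX3, not CX2. No other fragment satisfies the full query, so there is no match.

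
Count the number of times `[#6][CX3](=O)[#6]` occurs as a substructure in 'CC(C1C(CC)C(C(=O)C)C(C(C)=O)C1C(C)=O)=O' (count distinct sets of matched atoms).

4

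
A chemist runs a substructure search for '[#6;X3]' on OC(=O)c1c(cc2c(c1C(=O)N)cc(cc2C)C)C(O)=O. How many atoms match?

13

Check the 21 heavy atoms by environment: 10× c (aromatic, X3) → match; 3× C (X3) → match; 3× O (X1) → no; 1× N (X3) → no; 2× C (X4) → no; 2× O (X2) → no.
Summing the matching environments: 10 + 3 = 13 matching atoms.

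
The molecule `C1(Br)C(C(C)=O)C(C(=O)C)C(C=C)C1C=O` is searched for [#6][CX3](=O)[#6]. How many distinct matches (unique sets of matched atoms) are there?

2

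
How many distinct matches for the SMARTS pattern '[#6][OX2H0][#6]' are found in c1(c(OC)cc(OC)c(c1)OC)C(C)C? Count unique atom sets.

[#6][OX2H0][#6] is the SMARTS for an ether: an aliphatic oxygen bridging two carbons with no H on the oxygen.
The molecule carries 3 separate instances of a methoxy ether (-OCH3) meeting every constraint; each maps to a distinct set of atoms, giving 3 matches.

3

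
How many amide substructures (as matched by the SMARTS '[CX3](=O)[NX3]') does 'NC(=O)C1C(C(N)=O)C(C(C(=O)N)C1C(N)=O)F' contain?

4

[CX3](=O)[NX3] is the SMARTS for an amide: a carbonyl carbon bonded to a trivalent nitrogen.
The molecule carries 4 separate instances of a primary amide (-C(=O)NH2) meeting every constraint; each maps to a distinct set of atoms, giving 4 matches.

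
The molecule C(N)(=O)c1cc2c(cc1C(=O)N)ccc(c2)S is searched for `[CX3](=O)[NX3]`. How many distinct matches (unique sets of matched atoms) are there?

[CX3](=O)[NX3] is the SMARTS for an amide: a carbonyl carbon bonded to a trivalent nitrogen.
The molecule carries 2 separate instances of a primary amide (-C(=O)NH2) meeting every constraint; each maps to a distinct set of atoms, giving 2 matches.

2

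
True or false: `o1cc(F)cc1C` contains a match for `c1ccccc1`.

False

The pattern c1ccccc1 describes six aromatic carbons in a ring — a benzene ring.
The closest candidate here is a methyl group (-CH3), but no six-membered all-carbon aromatic ring is present. No other fragment satisfies the full query, so there is no match.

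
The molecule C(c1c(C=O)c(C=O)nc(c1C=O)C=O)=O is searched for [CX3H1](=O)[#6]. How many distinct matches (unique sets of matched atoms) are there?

5

[CX3H1](=O)[#6] is the SMARTS for an aldehyde: an sp2 carbon with one H, double-bonded to O and single-bonded to carbon.
The molecule carries 5 separate instances of an aldehyde (-CHO) meeting every constraint; each maps to a distinct set of atoms, giving 5 matches.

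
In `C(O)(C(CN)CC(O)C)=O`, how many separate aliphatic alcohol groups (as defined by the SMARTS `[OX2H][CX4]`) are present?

1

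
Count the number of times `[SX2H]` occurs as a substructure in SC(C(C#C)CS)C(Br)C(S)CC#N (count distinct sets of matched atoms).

[SX2H] is the SMARTS for a thiol: an aliphatic sulfur with two connections, one being H.
The molecule carries 3 separate instances of a thiol (-SH) meeting every constraint; each maps to a distinct set of atoms, giving 3 matches.

3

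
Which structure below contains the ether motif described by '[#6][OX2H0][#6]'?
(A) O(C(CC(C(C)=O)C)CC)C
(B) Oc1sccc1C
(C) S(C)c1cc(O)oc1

A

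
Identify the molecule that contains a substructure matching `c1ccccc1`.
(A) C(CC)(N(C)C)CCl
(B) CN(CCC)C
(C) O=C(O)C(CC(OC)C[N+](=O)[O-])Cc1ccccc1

c1ccccc1 describes six aromatic carbons in a ring (a benzene ring).
(A) has a methyl group (-CH3) but no six-membered all-carbon aromatic ring is present.
(B) has a methyl group (-CH3) but no six-membered all-carbon aromatic ring is present.
(C) contains a phenyl ring, which satisfies every atom and bond constraint.
So the answer is (C).

C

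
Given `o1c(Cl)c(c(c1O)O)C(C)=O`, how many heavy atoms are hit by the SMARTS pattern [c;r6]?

0

Check the 11 heavy atoms by environment: 1× o (aromatic, in 5-ring) → no; 4× c (aromatic, in 5-ring) → no; 3× O (acyclic) → no; 1× Cl (acyclic) → no; 2× C (acyclic) → no.
No environment satisfies the query, so 0 matching atoms.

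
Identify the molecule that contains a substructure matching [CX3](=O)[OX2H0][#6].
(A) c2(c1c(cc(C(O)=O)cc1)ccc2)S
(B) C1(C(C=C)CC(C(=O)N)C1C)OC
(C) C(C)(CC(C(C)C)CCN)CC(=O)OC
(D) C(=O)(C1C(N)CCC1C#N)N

C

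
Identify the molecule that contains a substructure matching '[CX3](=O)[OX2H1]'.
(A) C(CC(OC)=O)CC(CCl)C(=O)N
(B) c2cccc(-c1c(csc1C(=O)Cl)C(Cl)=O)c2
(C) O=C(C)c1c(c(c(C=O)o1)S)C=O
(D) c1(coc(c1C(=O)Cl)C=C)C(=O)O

D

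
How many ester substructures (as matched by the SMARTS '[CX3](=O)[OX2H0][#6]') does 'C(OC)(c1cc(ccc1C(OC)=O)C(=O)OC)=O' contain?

[CX3](=O)[OX2H0][#6] is the SMARTS for an ester: a carbonyl carbon bonded to an oxygen that is itself bonded to carbon (no H on that O).
The molecule carries 3 separate instances of a methyl-ester group (-C(=O)OCH3) meeting every constraint; each maps to a distinct set of atoms, giving 3 matches.

3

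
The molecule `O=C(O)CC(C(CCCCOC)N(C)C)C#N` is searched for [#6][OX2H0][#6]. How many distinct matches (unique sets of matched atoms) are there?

[#6][OX2H0][#6] is the SMARTS for an ether: an aliphatic oxygen bridging two carbons with no H on the oxygen.
Exactly one fragment in the molecule meets all constraints, giving 1 match.

1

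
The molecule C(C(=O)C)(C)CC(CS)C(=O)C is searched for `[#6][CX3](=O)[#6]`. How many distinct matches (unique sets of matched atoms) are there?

2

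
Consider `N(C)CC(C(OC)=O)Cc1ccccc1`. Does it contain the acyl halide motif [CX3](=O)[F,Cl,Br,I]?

The pattern [CX3](=O)[F,Cl,Br,I] describes a carbonyl carbon bonded to a halogen — an acyl halide.
The closest candidate here is a methyl-ester group (-C(=O)OCH3), but the carbonyl is bonded to -O-C, not to a halogen. No other fragment satisfies the full query, so there is no match.

No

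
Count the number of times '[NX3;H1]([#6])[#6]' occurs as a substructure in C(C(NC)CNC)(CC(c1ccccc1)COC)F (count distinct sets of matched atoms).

[NX3;H1]([#6])[#6] is the SMARTS for a secondary amine: a trivalent nitrogen with one H, bonded to two carbons.
The molecule carries 2 separate instances of an N-methylamino group (-NHCH3) meeting every constraint; each maps to a distinct set of atoms, giving 2 matches.

2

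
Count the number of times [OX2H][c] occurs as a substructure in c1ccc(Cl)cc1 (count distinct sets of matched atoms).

[OX2H][c] is the SMARTS for a phenol: a hydroxyl oxygen attached to an aromatic carbon.
No fragment in the molecule satisfies every constraint, giving 0 matches.

0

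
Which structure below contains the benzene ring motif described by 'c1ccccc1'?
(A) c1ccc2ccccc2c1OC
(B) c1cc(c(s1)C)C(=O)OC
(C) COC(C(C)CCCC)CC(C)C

c1ccccc1 describes six aromatic carbons in a ring (a benzene ring).
(A) contains the required atom environment, so the pattern matches.
(B) has a methyl group (-CH3) but no six-membered all-carbon aromatic ring is present.
(C) has a methyl group (-CH3) but no six-membered all-carbon aromatic ring is present.
So the answer is (A).

A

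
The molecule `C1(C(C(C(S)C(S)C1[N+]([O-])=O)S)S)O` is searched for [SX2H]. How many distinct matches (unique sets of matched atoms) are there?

[SX2H] is the SMARTS for a thiol: an aliphatic sulfur with two connections, one being H.
The molecule carries 4 separate instances of a thiol (-SH) meeting every constraint; each maps to a distinct set of atoms, giving 4 matches.

4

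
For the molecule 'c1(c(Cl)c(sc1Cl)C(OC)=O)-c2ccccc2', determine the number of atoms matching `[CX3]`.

1

The query [CX3] means: C with X3: aliphatic carbon with exactly 3 total connections.
Check the 17 heavy atoms by environment: 1× s (aromatic, X2) → no; 10× c (aromatic, X3) → no; 2× Cl (X1) → no; 1× C (X3) → match; 1× O (X1) → no; 1× O (X2) → no; 1× C (X4) → no.
That gives 1 matching atom.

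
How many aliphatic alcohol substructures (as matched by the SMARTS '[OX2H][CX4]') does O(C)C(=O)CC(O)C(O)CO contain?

[OX2H][CX4] is the SMARTS for an aliphatic alcohol: a hydroxyl oxygen bound to an sp3 (X4) carbon.
The molecule carries 3 separate instances of a hydroxyl group (-OH) meeting every constraint; each maps to a distinct set of atoms, giving 3 matches.

3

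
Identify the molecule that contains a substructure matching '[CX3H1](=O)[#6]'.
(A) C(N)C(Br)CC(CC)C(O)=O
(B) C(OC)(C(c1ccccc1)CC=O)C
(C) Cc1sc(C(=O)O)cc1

B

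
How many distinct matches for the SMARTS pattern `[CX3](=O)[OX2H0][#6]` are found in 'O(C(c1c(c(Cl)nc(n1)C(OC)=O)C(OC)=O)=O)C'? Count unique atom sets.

[CX3](=O)[OX2H0][#6] is the SMARTS for an ester: a carbonyl carbon bonded to an oxygen that is itself bonded to carbon (no H on that O).
The molecule carries 3 separate instances of a methyl-ester group (-C(=O)OCH3) meeting every constraint; each maps to a distinct set of atoms, giving 3 matches.

3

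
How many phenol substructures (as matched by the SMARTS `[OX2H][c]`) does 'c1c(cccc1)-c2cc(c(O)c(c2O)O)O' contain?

[OX2H][c] is the SMARTS for a phenol: a hydroxyl oxygen attached to an aromatic carbon.
The molecule carries 4 separate instances of a hydroxyl group (-OH) meeting every constraint; each maps to a distinct set of atoms, giving 4 matches.

4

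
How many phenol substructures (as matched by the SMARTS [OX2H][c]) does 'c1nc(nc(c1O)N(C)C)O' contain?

[OX2H][c] is the SMARTS for a phenol: a hydroxyl oxygen attached to an aromatic carbon.
The molecule carries 2 separate instances of a hydroxyl group (-OH) meeting every constraint; each maps to a distinct set of atoms, giving 2 matches.

2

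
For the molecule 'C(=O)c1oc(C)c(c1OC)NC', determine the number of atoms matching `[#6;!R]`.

4

The query [#6;!R] means: carbon not in any ring.
Check the 12 heavy atoms by environment: 1× o (aromatic, in 5-ring) → no; 4× c (aromatic, in 5-ring) → no; 1× N (acyclic) → no; 4× C (acyclic) → match; 2× O (acyclic) → no.
That gives 4 matching atoms.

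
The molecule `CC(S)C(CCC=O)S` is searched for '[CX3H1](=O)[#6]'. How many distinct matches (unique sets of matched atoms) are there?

1

[CX3H1](=O)[#6] is the SMARTS for an aldehyde: an sp2 carbon with one H, double-bonded to O and single-bonded to carbon.
Exactly one fragment in the molecule meets all constraints, giving 1 match.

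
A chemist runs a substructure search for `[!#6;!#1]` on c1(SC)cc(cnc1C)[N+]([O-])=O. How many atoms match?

5

The query [!#6;!#1] means: not carbon and not hydrogen — any heteroatom.
Check the 12 heavy atoms by environment: 1× n (aromatic) → match; 5× c (aromatic) → no; 1× N (charge +1) → match; 1× O (charge -1) → match; 1× O → match; 2× C → no; 1× S → match.
Summing the matching environments: 1 + 1 + 1 + 1 + 1 = 5 matching atoms.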